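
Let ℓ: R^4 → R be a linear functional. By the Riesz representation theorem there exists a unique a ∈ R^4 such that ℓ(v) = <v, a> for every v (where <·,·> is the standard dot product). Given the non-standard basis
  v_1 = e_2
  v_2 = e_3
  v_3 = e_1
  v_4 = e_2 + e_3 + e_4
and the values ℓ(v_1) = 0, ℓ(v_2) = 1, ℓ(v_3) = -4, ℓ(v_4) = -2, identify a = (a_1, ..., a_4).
a = (-4, 0, 1, -3)

Write a = (a_1, ..., a_4) in the standard basis. For each basis vector v_i, ℓ(v_i) = <v_i, a> is a linear equation in the a_j's. Collect the n equations into a matrix system V a = ℓ, where row i of V is v_i (expressed in the standard basis). Since V is invertible (lower-triangular with 1s on the diagonal, up to permutation), solve by back-substitution:
  V =
[[0, 1, 0, 0],
 [0, 0, 1, 0],
 [1, 0, 0, 0],
 [0, 1, 1, 1]]
  V a = (0, 1, -4, -2)
Solving gives a = (-4, 0, 1, -3).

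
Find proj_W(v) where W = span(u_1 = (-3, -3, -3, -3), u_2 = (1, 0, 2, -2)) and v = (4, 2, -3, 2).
proj_W(v) = (22/35, 51/35, -1/5, 109/35)

Set up U = [u_1 | ... | u_2] ∈ R^(4×2). The projector onto W = col(U) is P = U (U^T U)^(-1) U^T.
Compute U^T U =
  [36, -3]
  [-3, 9],
and U^T v = (-15, -6).
Solve U^T U · c = U^T v for the coefficients: c = (-17/35, -29/35). The projection is proj_W(v) = U c.
Check: (v - proj_W(v)) · u_1 = 0  (should be 0).
Check: (v - proj_W(v)) · u_2 = 0  (should be 0).
Result: proj_W(v) = (22/35, 51/35, -1/5, 109/35).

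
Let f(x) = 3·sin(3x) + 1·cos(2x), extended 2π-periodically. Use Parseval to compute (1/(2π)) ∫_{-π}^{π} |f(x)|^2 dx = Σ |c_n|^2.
Σ |c_n|^2 = 5

Expand |f|^2 and use orthogonality of {sin(nx), cos(mx)} on [-π, π]:
  ∫_{-π}^{π} sin(nx)^2 dx = π, ∫ cos(mx)^2 dx = π, and cross terms integrate to 0.
So ∫_{-π}^{π} f(x)^2 dx = 3^2 · π + 1^2 · π = (9 + 1)π.
Divide by 2π: (9 + 1)/2 = 5.
By Parseval, this equals Σ |c_n|^2.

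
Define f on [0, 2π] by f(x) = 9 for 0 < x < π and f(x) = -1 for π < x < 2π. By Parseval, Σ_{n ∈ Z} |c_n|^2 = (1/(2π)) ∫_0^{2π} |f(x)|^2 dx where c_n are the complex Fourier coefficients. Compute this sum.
Σ |c_n|^2 = 41

Parseval equates the L^2 energy of f (normalised by 1/(2π)) with the ℓ^2 sum of its Fourier coefficients: (1/(2π)) ∫_0^{2π} |f|^2 = Σ |c_n|^2.
Compute the left side: (1/(2π)) [∫_0^π 9^2 dx + ∫_π^{2π} (-1)^2 dx] = (1/(2π)) · (81π + 1π) = (81 + 1)/2 = 41.
So Σ_{n ∈ Z} |c_n|^2 = 41.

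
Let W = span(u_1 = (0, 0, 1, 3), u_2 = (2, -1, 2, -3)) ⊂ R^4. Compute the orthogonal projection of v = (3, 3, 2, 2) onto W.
proj_W(v) = (132/131, -66/131, 283/131, 255/131)

Set up U = [u_1 | ... | u_2] ∈ R^(4×2). The projector onto W = col(U) is P = U (U^T U)^(-1) U^T.
Compute U^T U =
  [10, -7]
  [-7, 18],
and U^T v = (8, 1).
Solve U^T U · c = U^T v for the coefficients: c = (151/131, 66/131). The projection is proj_W(v) = U c.
Check: (v - proj_W(v)) · u_1 = 0  (should be 0).
Check: (v - proj_W(v)) · u_2 = 0  (should be 0).
Result: proj_W(v) = (132/131, -66/131, 283/131, 255/131).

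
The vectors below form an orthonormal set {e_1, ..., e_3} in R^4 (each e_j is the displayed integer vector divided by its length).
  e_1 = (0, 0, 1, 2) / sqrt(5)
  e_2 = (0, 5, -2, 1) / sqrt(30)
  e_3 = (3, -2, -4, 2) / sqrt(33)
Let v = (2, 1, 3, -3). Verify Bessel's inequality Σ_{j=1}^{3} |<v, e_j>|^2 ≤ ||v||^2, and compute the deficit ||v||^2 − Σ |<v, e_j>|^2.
Σ |<v, e_j>|^2 = 91/11; ||v||^2 = 23; deficit = 162/11

Write each e_j = u_j / sqrt(<u_j, u_j>) where u_j is the displayed integer vector. Then <v, e_j> = <v, u_j> / sqrt(<u_j, u_j>), so |<v, e_j>|^2 = <v, u_j>^2 / <u_j, u_j>.
Coefficients: <v, e_1> = -3/sqrt(5), <v, e_2> = -4/sqrt(30), <v, e_3> = -14/sqrt(33).
Square and sum: Σ |<v, e_j>|^2 = 91/11.
Compute ||v||^2 = v·v = 23.
Deficit = 23 − 91/11 = 162/11 ≥ 0, confirming Bessel's inequality. (The deficit equals ||v − Σ <v,e_j> e_j||^2, the squared distance from v to span{e_j}.)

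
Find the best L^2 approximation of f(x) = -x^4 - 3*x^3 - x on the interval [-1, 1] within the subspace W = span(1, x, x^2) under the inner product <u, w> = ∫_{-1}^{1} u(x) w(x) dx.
g(x) = -6*x^2/7 - 14*x/5 + 3/35

The best approximation g ∈ W is the orthogonal projection of f onto W. Writing g = a_0 + a_1 x + a_2 x^2, the coefficients solve the normal equations G · a = b where
  G_{ij} = <φ_i, φ_j> and b_i = <f, φ_i>, with φ_0 = 1, φ_1 = x, φ_2 = x^2.
G =
  [2, 0, 2/3]
  [0, 2/3, 0]
  [2/3, 0, 2/5],
b = (-2/5, -28/15, -2/7).
Solving gives a_0 = 3/35, a_1 = -14/5, a_2 = -6/7, so
  g(x) = -6*x^2/7 - 14*x/5 + 3/35.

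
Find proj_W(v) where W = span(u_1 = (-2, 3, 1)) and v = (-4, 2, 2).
proj_W(v) = (-16/7, 24/7, 8/7)

Set up U = [u_1 | ... | u_1] ∈ R^(3×1). The projector onto W = col(U) is P = U (U^T U)^(-1) U^T.
Compute U^T U =
  [14],
and U^T v = (16).
Solve U^T U · c = U^T v for the coefficients: c = (8/7). The projection is proj_W(v) = U c.
Check: (v - proj_W(v)) · u_1 = 0  (should be 0).
Result: proj_W(v) = (-16/7, 24/7, 8/7).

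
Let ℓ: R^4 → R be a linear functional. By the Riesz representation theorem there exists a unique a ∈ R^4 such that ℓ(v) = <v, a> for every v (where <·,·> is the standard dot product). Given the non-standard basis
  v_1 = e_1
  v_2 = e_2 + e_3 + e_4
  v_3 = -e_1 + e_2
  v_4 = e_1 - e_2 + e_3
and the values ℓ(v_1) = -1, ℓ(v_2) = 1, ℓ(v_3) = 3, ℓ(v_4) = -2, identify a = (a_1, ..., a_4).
a = (-1, 2, 1, -2)

Write a = (a_1, ..., a_4) in the standard basis. For each basis vector v_i, ℓ(v_i) = <v_i, a> is a linear equation in the a_j's. Collect the n equations into a matrix system V a = ℓ, where row i of V is v_i (expressed in the standard basis). Since V is invertible (lower-triangular with 1s on the diagonal, up to permutation), solve by back-substitution:
  V =
[[1, 0, 0, 0],
 [0, 1, 1, 1],
 [-1, 1, 0, 0],
 [1, -1, 1, 0]]
  V a = (-1, 1, 3, -2)
Solving gives a = (-1, 2, 1, -2).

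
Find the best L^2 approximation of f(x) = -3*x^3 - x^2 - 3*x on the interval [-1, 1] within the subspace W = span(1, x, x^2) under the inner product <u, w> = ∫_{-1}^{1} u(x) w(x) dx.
g(x) = -x^2 - 24*x/5

The best approximation g ∈ W is the orthogonal projection of f onto W. Writing g = a_0 + a_1 x + a_2 x^2, the coefficients solve the normal equations G · a = b where
  G_{ij} = <φ_i, φ_j> and b_i = <f, φ_i>, with φ_0 = 1, φ_1 = x, φ_2 = x^2.
G =
  [2, 0, 2/3]
  [0, 2/3, 0]
  [2/3, 0, 2/5],
b = (-2/3, -16/5, -2/5).
Solving gives a_0 = 0, a_1 = -24/5, a_2 = -1, so
  g(x) = -x^2 - 24*x/5.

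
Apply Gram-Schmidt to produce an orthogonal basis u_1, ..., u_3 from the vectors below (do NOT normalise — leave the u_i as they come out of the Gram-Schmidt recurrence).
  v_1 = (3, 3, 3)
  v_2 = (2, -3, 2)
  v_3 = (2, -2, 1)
Orthogonal basis:
  u_1 = (3, 3, 3)
  u_2 = (5/3, -10/3, 5/3)
  u_3 = (1/2, 0, -1/2)

Apply the Gram-Schmidt recurrence
  u_1 = v_1
  u_i = v_i − Σ_{j<i} ((v_i · u_j) / (u_j · u_j)) · u_j.

Step by step this gives:
  u_1 = (3, 3, 3)
  u_2 = (5/3, -10/3, 5/3)
  u_3 = (1/2, 0, -1/2)

Orthogonality check:
  u_2 · u_1 = 0 (should be 0)
  u_3 · u_1 = 0 (should be 0)
  u_3 · u_2 = 0 (should be 0)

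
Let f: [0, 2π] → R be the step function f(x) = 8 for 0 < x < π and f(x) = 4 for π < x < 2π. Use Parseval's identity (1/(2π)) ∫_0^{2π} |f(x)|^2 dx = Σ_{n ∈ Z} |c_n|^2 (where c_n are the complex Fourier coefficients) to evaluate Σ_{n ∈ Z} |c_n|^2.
Σ |c_n|^2 = 40

Parseval equates the L^2 energy of f (normalised by 1/(2π)) with the ℓ^2 sum of its Fourier coefficients: (1/(2π)) ∫_0^{2π} |f|^2 = Σ |c_n|^2.
Compute the left side: (1/(2π)) [∫_0^π 8^2 dx + ∫_π^{2π} 4^2 dx] = (1/(2π)) · (64π + 16π) = (64 + 16)/2 = 40.
So Σ_{n ∈ Z} |c_n|^2 = 40.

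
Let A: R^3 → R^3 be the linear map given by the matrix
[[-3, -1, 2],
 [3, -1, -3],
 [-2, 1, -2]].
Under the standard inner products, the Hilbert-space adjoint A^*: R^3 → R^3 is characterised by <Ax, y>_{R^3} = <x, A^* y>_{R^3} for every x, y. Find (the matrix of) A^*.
A^* = A^T =
[[-3, 3, -2],
 [-1, -1, 1],
 [2, -3, -2]]

For real matrices with standard dot products, the defining identity <Ax, y> = <x, A^* y> gives (Ax)^T y = x^T (A^*) y, i.e. x^T A^T y = x^T (A^*) y. Since this holds for all x, y, we must have A^* = A^T. Therefore
A^* =
[[-3, 3, -2],
 [-1, -1, 1],
 [2, -3, -2]].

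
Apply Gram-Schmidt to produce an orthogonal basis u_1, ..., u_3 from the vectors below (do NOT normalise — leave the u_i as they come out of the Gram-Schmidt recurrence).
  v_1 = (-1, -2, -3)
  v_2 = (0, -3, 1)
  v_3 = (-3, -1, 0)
Orthogonal basis:
  u_1 = (-1, -2, -3)
  u_2 = (3/14, -18/7, 23/14)
  u_3 = (-352/131, 32/131, 96/131)

Apply the Gram-Schmidt recurrence
  u_1 = v_1
  u_i = v_i − Σ_{j<i} ((v_i · u_j) / (u_j · u_j)) · u_j.

Step by step this gives:
  u_1 = (-1, -2, -3)
  u_2 = (3/14, -18/7, 23/14)
  u_3 = (-352/131, 32/131, 96/131)

Orthogonality check:
  u_2 · u_1 = 0 (should be 0)
  u_3 · u_1 = 0 (should be 0)
  u_3 · u_2 = 0 (should be 0)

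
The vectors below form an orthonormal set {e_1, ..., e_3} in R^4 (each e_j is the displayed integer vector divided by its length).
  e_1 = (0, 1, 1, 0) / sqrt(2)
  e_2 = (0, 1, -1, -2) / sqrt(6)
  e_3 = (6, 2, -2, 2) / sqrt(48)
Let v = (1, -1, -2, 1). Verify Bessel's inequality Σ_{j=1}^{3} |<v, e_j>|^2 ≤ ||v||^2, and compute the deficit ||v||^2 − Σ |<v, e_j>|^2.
Σ |<v, e_j>|^2 = 27/4; ||v||^2 = 7; deficit = 1/4

Write each e_j = u_j / sqrt(<u_j, u_j>) where u_j is the displayed integer vector. Then <v, e_j> = <v, u_j> / sqrt(<u_j, u_j>), so |<v, e_j>|^2 = <v, u_j>^2 / <u_j, u_j>.
Coefficients: <v, e_1> = -3/sqrt(2), <v, e_2> = -1/sqrt(6), <v, e_3> = 10/sqrt(48).
Square and sum: Σ |<v, e_j>|^2 = 27/4.
Compute ||v||^2 = v·v = 7.
Deficit = 7 − 27/4 = 1/4 ≥ 0, confirming Bessel's inequality. (The deficit equals ||v − Σ <v,e_j> e_j||^2, the squared distance from v to span{e_j}.)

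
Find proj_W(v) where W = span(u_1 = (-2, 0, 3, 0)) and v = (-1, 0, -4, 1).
proj_W(v) = (20/13, 0, -30/13, 0)

Set up U = [u_1 | ... | u_1] ∈ R^(4×1). The projector onto W = col(U) is P = U (U^T U)^(-1) U^T.
Compute U^T U =
  [13],
and U^T v = (-10).
Solve U^T U · c = U^T v for the coefficients: c = (-10/13). The projection is proj_W(v) = U c.
Check: (v - proj_W(v)) · u_1 = 0  (should be 0).
Result: proj_W(v) = (20/13, 0, -30/13, 0).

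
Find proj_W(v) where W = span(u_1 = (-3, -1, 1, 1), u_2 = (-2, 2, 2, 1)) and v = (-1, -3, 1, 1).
proj_W(v) = (-197/107, -247/107, -25/107, 43/107)

Set up U = [u_1 | ... | u_2] ∈ R^(4×2). The projector onto W = col(U) is P = U (U^T U)^(-1) U^T.
Compute U^T U =
  [12, 7]
  [7, 13],
and U^T v = (8, -1).
Solve U^T U · c = U^T v for the coefficients: c = (111/107, -68/107). The projection is proj_W(v) = U c.
Check: (v - proj_W(v)) · u_1 = 0  (should be 0).
Check: (v - proj_W(v)) · u_2 = 0  (should be 0).
Result: proj_W(v) = (-197/107, -247/107, -25/107, 43/107).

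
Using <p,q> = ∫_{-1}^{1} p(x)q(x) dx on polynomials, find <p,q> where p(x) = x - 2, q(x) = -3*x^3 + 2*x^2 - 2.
<p,q> = 62/15

Expand the product: p(x)·q(x) = -3*x^4 + 8*x^3 - 4*x^2 - 2*x + 4.
∫_{-1}^{1} of each monomial x^k gives [2/(k+1) if k even, 0 if k odd]. Integrating term-by-term (or equivalently evaluating the antiderivative F(x) = -3*x^5/5 + 2*x^4 - 4*x^3/3 - x^2 + 4*x at the endpoints):
  F(1) − F(−1) = 46/15 − (-16/15) = 62/15.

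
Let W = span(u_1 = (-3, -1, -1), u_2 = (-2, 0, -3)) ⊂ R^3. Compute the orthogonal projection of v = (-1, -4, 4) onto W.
proj_W(v) = (-113/62, -129/62, 141/31)

Set up U = [u_1 | ... | u_2] ∈ R^(3×2). The projector onto W = col(U) is P = U (U^T U)^(-1) U^T.
Compute U^T U =
  [11, 9]
  [9, 13],
and U^T v = (3, -10).
Solve U^T U · c = U^T v for the coefficients: c = (129/62, -137/62). The projection is proj_W(v) = U c.
Check: (v - proj_W(v)) · u_1 = 0  (should be 0).
Check: (v - proj_W(v)) · u_2 = 0  (should be 0).
Result: proj_W(v) = (-113/62, -129/62, 141/31).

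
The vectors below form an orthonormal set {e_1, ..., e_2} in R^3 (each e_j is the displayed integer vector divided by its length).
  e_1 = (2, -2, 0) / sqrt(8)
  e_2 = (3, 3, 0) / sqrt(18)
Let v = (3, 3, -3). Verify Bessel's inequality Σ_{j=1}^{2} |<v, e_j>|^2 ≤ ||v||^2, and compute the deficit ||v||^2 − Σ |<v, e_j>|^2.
Σ |<v, e_j>|^2 = 18; ||v||^2 = 27; deficit = 9

Write each e_j = u_j / sqrt(<u_j, u_j>) where u_j is the displayed integer vector. Then <v, e_j> = <v, u_j> / sqrt(<u_j, u_j>), so |<v, e_j>|^2 = <v, u_j>^2 / <u_j, u_j>.
Coefficients: <v, e_1> = 0/sqrt(8), <v, e_2> = 18/sqrt(18).
Square and sum: Σ |<v, e_j>|^2 = 18.
Compute ||v||^2 = v·v = 27.
Deficit = 27 − 18 = 9 ≥ 0, confirming Bessel's inequality. (The deficit equals ||v − Σ <v,e_j> e_j||^2, the squared distance from v to span{e_j}.)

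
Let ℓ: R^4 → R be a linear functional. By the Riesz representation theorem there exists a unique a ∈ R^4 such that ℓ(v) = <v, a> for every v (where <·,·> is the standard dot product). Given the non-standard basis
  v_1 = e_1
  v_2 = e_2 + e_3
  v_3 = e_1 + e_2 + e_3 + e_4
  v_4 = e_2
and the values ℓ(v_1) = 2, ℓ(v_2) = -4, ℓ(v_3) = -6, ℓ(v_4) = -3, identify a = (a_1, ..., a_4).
a = (2, -3, -1, -4)

Write a = (a_1, ..., a_4) in the standard basis. For each basis vector v_i, ℓ(v_i) = <v_i, a> is a linear equation in the a_j's. Collect the n equations into a matrix system V a = ℓ, where row i of V is v_i (expressed in the standard basis). Since V is invertible (lower-triangular with 1s on the diagonal, up to permutation), solve by back-substitution:
  V =
[[1, 0, 0, 0],
 [0, 1, 1, 0],
 [1, 1, 1, 1],
 [0, 1, 0, 0]]
  V a = (2, -4, -6, -3)
Solving gives a = (2, -3, -1, -4).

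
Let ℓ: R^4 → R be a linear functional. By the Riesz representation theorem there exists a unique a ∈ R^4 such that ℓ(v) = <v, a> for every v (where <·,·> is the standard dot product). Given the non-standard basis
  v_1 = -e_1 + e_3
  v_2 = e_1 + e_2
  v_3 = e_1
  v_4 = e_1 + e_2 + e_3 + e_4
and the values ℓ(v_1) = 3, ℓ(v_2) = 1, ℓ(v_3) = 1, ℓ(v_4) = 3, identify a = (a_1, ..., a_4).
a = (1, 0, 4, -2)

Write a = (a_1, ..., a_4) in the standard basis. For each basis vector v_i, ℓ(v_i) = <v_i, a> is a linear equation in the a_j's. Collect the n equations into a matrix system V a = ℓ, where row i of V is v_i (expressed in the standard basis). Since V is invertible (lower-triangular with 1s on the diagonal, up to permutation), solve by back-substitution:
  V =
[[-1, 0, 1, 0],
 [1, 1, 0, 0],
 [1, 0, 0, 0],
 [1, 1, 1, 1]]
  V a = (3, 1, 1, 3)
Solving gives a = (1, 0, 4, -2).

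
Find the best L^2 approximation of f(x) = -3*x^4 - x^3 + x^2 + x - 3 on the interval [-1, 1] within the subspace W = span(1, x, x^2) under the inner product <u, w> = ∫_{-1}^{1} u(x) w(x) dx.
g(x) = -11*x^2/7 + 2*x/5 - 96/35

The best approximation g ∈ W is the orthogonal projection of f onto W. Writing g = a_0 + a_1 x + a_2 x^2, the coefficients solve the normal equations G · a = b where
  G_{ij} = <φ_i, φ_j> and b_i = <f, φ_i>, with φ_0 = 1, φ_1 = x, φ_2 = x^2.
G =
  [2, 0, 2/3]
  [0, 2/3, 0]
  [2/3, 0, 2/5],
b = (-98/15, 4/15, -86/35).
Solving gives a_0 = -96/35, a_1 = 2/5, a_2 = -11/7, so
  g(x) = -11*x^2/7 + 2*x/5 - 96/35.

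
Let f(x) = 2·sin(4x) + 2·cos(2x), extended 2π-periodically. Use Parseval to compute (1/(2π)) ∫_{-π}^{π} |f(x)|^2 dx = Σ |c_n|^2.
Σ |c_n|^2 = 4

Expand |f|^2 and use orthogonality of {sin(nx), cos(mx)} on [-π, π]:
  ∫_{-π}^{π} sin(nx)^2 dx = π, ∫ cos(mx)^2 dx = π, and cross terms integrate to 0.
So ∫_{-π}^{π} f(x)^2 dx = 2^2 · π + 2^2 · π = (4 + 4)π.
Divide by 2π: (4 + 4)/2 = 4.
By Parseval, this equals Σ |c_n|^2.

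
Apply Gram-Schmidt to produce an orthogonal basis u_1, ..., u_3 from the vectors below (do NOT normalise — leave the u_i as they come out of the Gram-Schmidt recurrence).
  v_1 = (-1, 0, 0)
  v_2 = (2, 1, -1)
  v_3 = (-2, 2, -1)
Orthogonal basis:
  u_1 = (-1, 0, 0)
  u_2 = (0, 1, -1)
  u_3 = (0, 1/2, 1/2)

Apply the Gram-Schmidt recurrence
  u_1 = v_1
  u_i = v_i − Σ_{j<i} ((v_i · u_j) / (u_j · u_j)) · u_j.

Step by step this gives:
  u_1 = (-1, 0, 0)
  u_2 = (0, 1, -1)
  u_3 = (0, 1/2, 1/2)

Orthogonality check:
  u_2 · u_1 = 0 (should be 0)
  u_3 · u_1 = 0 (should be 0)
  u_3 · u_2 = 0 (should be 0)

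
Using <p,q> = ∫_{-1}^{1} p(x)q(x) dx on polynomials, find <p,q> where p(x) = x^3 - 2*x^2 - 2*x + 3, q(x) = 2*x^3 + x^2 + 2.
<p,q> = 998/105

Expand the product: p(x)·q(x) = 2*x^6 - 3*x^5 - 6*x^4 + 6*x^3 - x^2 - 4*x + 6.
∫_{-1}^{1} of each monomial x^k gives [2/(k+1) if k even, 0 if k odd]. Integrating term-by-term (or equivalently evaluating the antiderivative F(x) = 2*x^7/7 - x^6/2 - 6*x^5/5 + 3*x^4/2 - x^3/3 - 2*x^2 + 6*x at the endpoints):
  F(1) − F(−1) = 394/105 − (-604/105) = 998/105.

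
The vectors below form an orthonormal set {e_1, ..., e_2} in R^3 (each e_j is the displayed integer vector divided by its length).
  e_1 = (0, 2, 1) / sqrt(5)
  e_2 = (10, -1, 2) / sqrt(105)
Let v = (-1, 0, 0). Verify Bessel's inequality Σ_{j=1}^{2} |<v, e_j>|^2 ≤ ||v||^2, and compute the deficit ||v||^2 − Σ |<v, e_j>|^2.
Σ |<v, e_j>|^2 = 20/21; ||v||^2 = 1; deficit = 1/21

Write each e_j = u_j / sqrt(<u_j, u_j>) where u_j is the displayed integer vector. Then <v, e_j> = <v, u_j> / sqrt(<u_j, u_j>), so |<v, e_j>|^2 = <v, u_j>^2 / <u_j, u_j>.
Coefficients: <v, e_1> = 0/sqrt(5), <v, e_2> = -10/sqrt(105).
Square and sum: Σ |<v, e_j>|^2 = 20/21.
Compute ||v||^2 = v·v = 1.
Deficit = 1 − 20/21 = 1/21 ≥ 0, confirming Bessel's inequality. (The deficit equals ||v − Σ <v,e_j> e_j||^2, the squared distance from v to span{e_j}.)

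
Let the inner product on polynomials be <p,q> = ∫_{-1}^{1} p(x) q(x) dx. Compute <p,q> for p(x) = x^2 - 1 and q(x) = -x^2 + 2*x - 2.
<p,q> = 44/15

Expand the product: p(x)·q(x) = -x^4 + 2*x^3 - x^2 - 2*x + 2.
∫_{-1}^{1} of each monomial x^k gives [2/(k+1) if k even, 0 if k odd]. Integrating term-by-term (or equivalently evaluating the antiderivative F(x) = -x^5/5 + x^4/2 - x^3/3 - x^2 + 2*x at the endpoints):
  F(1) − F(−1) = 29/30 − (-59/30) = 44/15.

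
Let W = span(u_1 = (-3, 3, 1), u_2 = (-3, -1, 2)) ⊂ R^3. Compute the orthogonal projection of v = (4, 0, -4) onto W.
proj_W(v) = (474/101, 30/101, -284/101)

Set up U = [u_1 | ... | u_2] ∈ R^(3×2). The projector onto W = col(U) is P = U (U^T U)^(-1) U^T.
Compute U^T U =
  [19, 8]
  [8, 14],
and U^T v = (-16, -20).
Solve U^T U · c = U^T v for the coefficients: c = (-32/101, -126/101). The projection is proj_W(v) = U c.
Check: (v - proj_W(v)) · u_1 = 0  (should be 0).
Check: (v - proj_W(v)) · u_2 = 0  (should be 0).
Result: proj_W(v) = (474/101, 30/101, -284/101).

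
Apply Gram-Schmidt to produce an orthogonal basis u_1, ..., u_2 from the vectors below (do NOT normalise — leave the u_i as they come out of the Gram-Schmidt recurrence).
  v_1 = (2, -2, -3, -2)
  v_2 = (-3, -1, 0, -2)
Orthogonal basis:
  u_1 = (2, -2, -3, -2)
  u_2 = (-3, -1, 0, -2)

Apply the Gram-Schmidt recurrence
  u_1 = v_1
  u_i = v_i − Σ_{j<i} ((v_i · u_j) / (u_j · u_j)) · u_j.

Step by step this gives:
  u_1 = (2, -2, -3, -2)
  u_2 = (-3, -1, 0, -2)

Orthogonality check:
  u_2 · u_1 = 0 (should be 0)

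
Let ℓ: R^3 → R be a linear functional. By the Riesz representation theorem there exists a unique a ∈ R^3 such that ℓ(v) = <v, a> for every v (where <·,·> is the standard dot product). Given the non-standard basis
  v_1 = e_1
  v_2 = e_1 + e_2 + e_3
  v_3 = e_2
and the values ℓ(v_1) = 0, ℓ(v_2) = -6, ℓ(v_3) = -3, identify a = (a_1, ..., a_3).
a = (0, -3, -3)

Write a = (a_1, ..., a_3) in the standard basis. For each basis vector v_i, ℓ(v_i) = <v_i, a> is a linear equation in the a_j's. Collect the n equations into a matrix system V a = ℓ, where row i of V is v_i (expressed in the standard basis). Since V is invertible (lower-triangular with 1s on the diagonal, up to permutation), solve by back-substitution:
  V =
[[1, 0, 0],
 [1, 1, 1],
 [0, 1, 0]]
  V a = (0, -6, -3)
Solving gives a = (0, -3, -3).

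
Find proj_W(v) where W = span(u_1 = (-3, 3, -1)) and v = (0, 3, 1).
proj_W(v) = (-24/19, 24/19, -8/19)

Set up U = [u_1 | ... | u_1] ∈ R^(3×1). The projector onto W = col(U) is P = U (U^T U)^(-1) U^T.
Compute U^T U =
  [19],
and U^T v = (8).
Solve U^T U · c = U^T v for the coefficients: c = (8/19). The projection is proj_W(v) = U c.
Check: (v - proj_W(v)) · u_1 = 0  (should be 0).
Result: proj_W(v) = (-24/19, 24/19, -8/19).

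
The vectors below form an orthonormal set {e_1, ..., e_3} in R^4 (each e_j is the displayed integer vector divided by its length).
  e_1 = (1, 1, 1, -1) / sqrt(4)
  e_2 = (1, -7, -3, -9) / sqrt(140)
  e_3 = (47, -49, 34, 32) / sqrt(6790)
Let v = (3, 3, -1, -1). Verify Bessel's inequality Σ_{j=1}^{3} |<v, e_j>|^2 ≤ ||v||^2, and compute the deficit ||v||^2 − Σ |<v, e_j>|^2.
Σ |<v, e_j>|^2 = 972/97; ||v||^2 = 20; deficit = 968/97

Write each e_j = u_j / sqrt(<u_j, u_j>) where u_j is the displayed integer vector. Then <v, e_j> = <v, u_j> / sqrt(<u_j, u_j>), so |<v, e_j>|^2 = <v, u_j>^2 / <u_j, u_j>.
Coefficients: <v, e_1> = 6/sqrt(4), <v, e_2> = -6/sqrt(140), <v, e_3> = -72/sqrt(6790).
Square and sum: Σ |<v, e_j>|^2 = 972/97.
Compute ||v||^2 = v·v = 20.
Deficit = 20 − 972/97 = 968/97 ≥ 0, confirming Bessel's inequality. (The deficit equals ||v − Σ <v,e_j> e_j||^2, the squared distance from v to span{e_j}.)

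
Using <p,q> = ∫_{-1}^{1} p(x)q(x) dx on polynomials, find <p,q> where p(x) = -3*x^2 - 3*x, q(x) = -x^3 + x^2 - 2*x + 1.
<p,q> = 2

Expand the product: p(x)·q(x) = 3*x^5 + 3*x^3 + 3*x^2 - 3*x.
∫_{-1}^{1} of each monomial x^k gives [2/(k+1) if k even, 0 if k odd]. Integrating term-by-term (or equivalently evaluating the antiderivative F(x) = x^6/2 + 3*x^4/4 + x^3 - 3*x^2/2 at the endpoints):
  F(1) − F(−1) = 3/4 − (-5/4) = 2.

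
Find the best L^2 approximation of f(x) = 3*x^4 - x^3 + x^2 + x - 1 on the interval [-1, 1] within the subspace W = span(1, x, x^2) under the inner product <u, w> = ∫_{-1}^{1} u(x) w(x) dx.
g(x) = 25*x^2/7 + 2*x/5 - 44/35

The best approximation g ∈ W is the orthogonal projection of f onto W. Writing g = a_0 + a_1 x + a_2 x^2, the coefficients solve the normal equations G · a = b where
  G_{ij} = <φ_i, φ_j> and b_i = <f, φ_i>, with φ_0 = 1, φ_1 = x, φ_2 = x^2.
G =
  [2, 0, 2/3]
  [0, 2/3, 0]
  [2/3, 0, 2/5],
b = (-2/15, 4/15, 62/105).
Solving gives a_0 = -44/35, a_1 = 2/5, a_2 = 25/7, so
  g(x) = 25*x^2/7 + 2*x/5 - 44/35.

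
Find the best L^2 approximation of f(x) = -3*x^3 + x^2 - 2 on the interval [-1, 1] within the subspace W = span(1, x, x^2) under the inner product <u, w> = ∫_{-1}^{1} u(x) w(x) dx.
g(x) = x^2 - 9*x/5 - 2

The best approximation g ∈ W is the orthogonal projection of f onto W. Writing g = a_0 + a_1 x + a_2 x^2, the coefficients solve the normal equations G · a = b where
  G_{ij} = <φ_i, φ_j> and b_i = <f, φ_i>, with φ_0 = 1, φ_1 = x, φ_2 = x^2.
G =
  [2, 0, 2/3]
  [0, 2/3, 0]
  [2/3, 0, 2/5],
b = (-10/3, -6/5, -14/15).
Solving gives a_0 = -2, a_1 = -9/5, a_2 = 1, so
  g(x) = x^2 - 9*x/5 - 2.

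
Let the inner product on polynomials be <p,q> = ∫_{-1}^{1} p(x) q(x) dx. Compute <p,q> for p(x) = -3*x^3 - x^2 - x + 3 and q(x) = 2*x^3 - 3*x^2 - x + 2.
<p,q> = 548/105

Expand the product: p(x)·q(x) = -6*x^6 + 7*x^5 + 4*x^4 + 4*x^3 - 10*x^2 - 5*x + 6.
∫_{-1}^{1} of each monomial x^k gives [2/(k+1) if k even, 0 if k odd]. Integrating term-by-term (or equivalently evaluating the antiderivative F(x) = -6*x^7/7 + 7*x^6/6 + 4*x^5/5 + x^4 - 10*x^3/3 - 5*x^2/2 + 6*x at the endpoints):
  F(1) − F(−1) = 239/105 − (-103/35) = 548/105.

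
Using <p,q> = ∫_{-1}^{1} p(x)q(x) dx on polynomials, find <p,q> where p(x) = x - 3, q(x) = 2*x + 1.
<p,q> = -14/3

Expand the product: p(x)·q(x) = 2*x^2 - 5*x - 3.
∫_{-1}^{1} of each monomial x^k gives [2/(k+1) if k even, 0 if k odd]. Integrating term-by-term (or equivalently evaluating the antiderivative F(x) = 2*x^3/3 - 5*x^2/2 - 3*x at the endpoints):
  F(1) − F(−1) = -29/6 − (-1/6) = -14/3.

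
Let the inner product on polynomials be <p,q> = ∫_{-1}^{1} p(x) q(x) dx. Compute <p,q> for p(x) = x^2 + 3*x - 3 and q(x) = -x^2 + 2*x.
<p,q> = 28/5

Expand the product: p(x)·q(x) = -x^4 - x^3 + 9*x^2 - 6*x.
∫_{-1}^{1} of each monomial x^k gives [2/(k+1) if k even, 0 if k odd]. Integrating term-by-term (or equivalently evaluating the antiderivative F(x) = -x^5/5 - x^4/4 + 3*x^3 - 3*x^2 at the endpoints):
  F(1) − F(−1) = -9/20 − (-121/20) = 28/5.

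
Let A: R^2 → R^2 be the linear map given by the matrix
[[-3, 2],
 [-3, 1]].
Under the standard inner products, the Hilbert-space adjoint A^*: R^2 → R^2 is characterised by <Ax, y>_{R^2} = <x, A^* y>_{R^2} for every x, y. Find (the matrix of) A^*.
A^* = A^T =
[[-3, -3],
 [2, 1]]

For real matrices with standard dot products, the defining identity <Ax, y> = <x, A^* y> gives (Ax)^T y = x^T (A^*) y, i.e. x^T A^T y = x^T (A^*) y. Since this holds for all x, y, we must have A^* = A^T. Therefore
A^* =
[[-3, -3],
 [2, 1]].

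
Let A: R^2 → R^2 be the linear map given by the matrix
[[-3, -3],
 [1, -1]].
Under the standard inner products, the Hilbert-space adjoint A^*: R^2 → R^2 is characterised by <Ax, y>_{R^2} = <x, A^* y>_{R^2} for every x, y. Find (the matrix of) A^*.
A^* = A^T =
[[-3, 1],
 [-3, -1]]

For real matrices with standard dot products, the defining identity <Ax, y> = <x, A^* y> gives (Ax)^T y = x^T (A^*) y, i.e. x^T A^T y = x^T (A^*) y. Since this holds for all x, y, we must have A^* = A^T. Therefore
A^* =
[[-3, 1],
 [-3, -1]].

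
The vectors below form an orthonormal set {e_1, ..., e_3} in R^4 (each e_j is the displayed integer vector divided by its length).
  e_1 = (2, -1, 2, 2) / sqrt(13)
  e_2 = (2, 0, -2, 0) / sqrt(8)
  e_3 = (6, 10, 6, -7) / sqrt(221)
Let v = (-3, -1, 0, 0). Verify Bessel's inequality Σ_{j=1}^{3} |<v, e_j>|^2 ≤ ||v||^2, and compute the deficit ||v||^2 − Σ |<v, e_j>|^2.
Σ |<v, e_j>|^2 = 339/34; ||v||^2 = 10; deficit = 1/34

Write each e_j = u_j / sqrt(<u_j, u_j>) where u_j is the displayed integer vector. Then <v, e_j> = <v, u_j> / sqrt(<u_j, u_j>), so |<v, e_j>|^2 = <v, u_j>^2 / <u_j, u_j>.
Coefficients: <v, e_1> = -5/sqrt(13), <v, e_2> = -6/sqrt(8), <v, e_3> = -28/sqrt(221).
Square and sum: Σ |<v, e_j>|^2 = 339/34.
Compute ||v||^2 = v·v = 10.
Deficit = 10 − 339/34 = 1/34 ≥ 0, confirming Bessel's inequality. (The deficit equals ||v − Σ <v,e_j> e_j||^2, the squared distance from v to span{e_j}.)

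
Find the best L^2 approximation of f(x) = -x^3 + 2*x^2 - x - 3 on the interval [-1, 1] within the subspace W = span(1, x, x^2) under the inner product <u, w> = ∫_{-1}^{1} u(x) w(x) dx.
g(x) = 2*x^2 - 8*x/5 - 3

The best approximation g ∈ W is the orthogonal projection of f onto W. Writing g = a_0 + a_1 x + a_2 x^2, the coefficients solve the normal equations G · a = b where
  G_{ij} = <φ_i, φ_j> and b_i = <f, φ_i>, with φ_0 = 1, φ_1 = x, φ_2 = x^2.
G =
  [2, 0, 2/3]
  [0, 2/3, 0]
  [2/3, 0, 2/5],
b = (-14/3, -16/15, -6/5).
Solving gives a_0 = -3, a_1 = -8/5, a_2 = 2, so
  g(x) = 2*x^2 - 8*x/5 - 3.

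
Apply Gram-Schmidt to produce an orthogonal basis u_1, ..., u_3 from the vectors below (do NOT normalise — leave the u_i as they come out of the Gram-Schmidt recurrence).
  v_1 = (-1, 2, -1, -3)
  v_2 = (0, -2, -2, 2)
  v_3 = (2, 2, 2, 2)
Orthogonal basis:
  u_1 = (-1, 2, -1, -3)
  u_2 = (-8/15, -14/15, -38/15, 2/5)
  u_3 = (32/29, 56/29, -22/29, 34/29)

Apply the Gram-Schmidt recurrence
  u_1 = v_1
  u_i = v_i − Σ_{j<i} ((v_i · u_j) / (u_j · u_j)) · u_j.

Step by step this gives:
  u_1 = (-1, 2, -1, -3)
  u_2 = (-8/15, -14/15, -38/15, 2/5)
  u_3 = (32/29, 56/29, -22/29, 34/29)

Orthogonality check:
  u_2 · u_1 = 0 (should be 0)
  u_3 · u_1 = 0 (should be 0)
  u_3 · u_2 = 0 (should be 0)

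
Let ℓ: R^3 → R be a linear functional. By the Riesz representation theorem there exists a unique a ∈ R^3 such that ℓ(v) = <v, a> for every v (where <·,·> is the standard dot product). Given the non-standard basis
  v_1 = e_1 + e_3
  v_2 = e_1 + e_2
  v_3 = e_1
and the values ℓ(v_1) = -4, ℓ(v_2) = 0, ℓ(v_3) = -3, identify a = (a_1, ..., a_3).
a = (-3, 3, -1)

Write a = (a_1, ..., a_3) in the standard basis. For each basis vector v_i, ℓ(v_i) = <v_i, a> is a linear equation in the a_j's. Collect the n equations into a matrix system V a = ℓ, where row i of V is v_i (expressed in the standard basis). Since V is invertible (lower-triangular with 1s on the diagonal, up to permutation), solve by back-substitution:
  V =
[[1, 0, 1],
 [1, 1, 0],
 [1, 0, 0]]
  V a = (-4, 0, -3)
Solving gives a = (-3, 3, -1).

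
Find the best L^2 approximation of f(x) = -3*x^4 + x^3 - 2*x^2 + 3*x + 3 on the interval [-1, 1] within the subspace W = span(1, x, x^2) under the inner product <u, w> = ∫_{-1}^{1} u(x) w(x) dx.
g(x) = -32*x^2/7 + 18*x/5 + 114/35

The best approximation g ∈ W is the orthogonal projection of f onto W. Writing g = a_0 + a_1 x + a_2 x^2, the coefficients solve the normal equations G · a = b where
  G_{ij} = <φ_i, φ_j> and b_i = <f, φ_i>, with φ_0 = 1, φ_1 = x, φ_2 = x^2.
G =
  [2, 0, 2/3]
  [0, 2/3, 0]
  [2/3, 0, 2/5],
b = (52/15, 12/5, 12/35).
Solving gives a_0 = 114/35, a_1 = 18/5, a_2 = -32/7, so
  g(x) = -32*x^2/7 + 18*x/5 + 114/35.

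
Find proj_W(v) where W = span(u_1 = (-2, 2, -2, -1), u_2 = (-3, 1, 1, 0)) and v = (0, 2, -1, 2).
proj_W(v) = (-43/107, 65/107, -87/107, -38/107)

Set up U = [u_1 | ... | u_2] ∈ R^(4×2). The projector onto W = col(U) is P = U (U^T U)^(-1) U^T.
Compute U^T U =
  [13, 6]
  [6, 11],
and U^T v = (4, 1).
Solve U^T U · c = U^T v for the coefficients: c = (38/107, -11/107). The projection is proj_W(v) = U c.
Check: (v - proj_W(v)) · u_1 = 0  (should be 0).
Check: (v - proj_W(v)) · u_2 = 0  (should be 0).
Result: proj_W(v) = (-43/107, 65/107, -87/107, -38/107).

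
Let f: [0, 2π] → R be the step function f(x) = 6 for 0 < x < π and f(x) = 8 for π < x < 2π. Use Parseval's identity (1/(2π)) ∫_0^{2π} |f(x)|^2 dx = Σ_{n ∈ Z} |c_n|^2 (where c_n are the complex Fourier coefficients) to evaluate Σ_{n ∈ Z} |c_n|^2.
Σ |c_n|^2 = 50

Parseval equates the L^2 energy of f (normalised by 1/(2π)) with the ℓ^2 sum of its Fourier coefficients: (1/(2π)) ∫_0^{2π} |f|^2 = Σ |c_n|^2.
Compute the left side: (1/(2π)) [∫_0^π 6^2 dx + ∫_π^{2π} 8^2 dx] = (1/(2π)) · (36π + 64π) = (36 + 64)/2 = 50.
So Σ_{n ∈ Z} |c_n|^2 = 50.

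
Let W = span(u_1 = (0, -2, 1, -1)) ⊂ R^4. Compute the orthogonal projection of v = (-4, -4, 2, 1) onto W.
proj_W(v) = (0, -3, 3/2, -3/2)

Set up U = [u_1 | ... | u_1] ∈ R^(4×1). The projector onto W = col(U) is P = U (U^T U)^(-1) U^T.
Compute U^T U =
  [6],
and U^T v = (9).
Solve U^T U · c = U^T v for the coefficients: c = (3/2). The projection is proj_W(v) = U c.
Check: (v - proj_W(v)) · u_1 = 0  (should be 0).
Result: proj_W(v) = (0, -3, 3/2, -3/2).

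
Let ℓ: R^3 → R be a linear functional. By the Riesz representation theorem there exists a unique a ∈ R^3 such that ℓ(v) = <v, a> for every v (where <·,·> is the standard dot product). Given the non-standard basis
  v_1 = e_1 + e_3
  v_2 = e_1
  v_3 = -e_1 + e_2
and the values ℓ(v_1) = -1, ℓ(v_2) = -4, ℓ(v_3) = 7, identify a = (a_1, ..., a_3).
a = (-4, 3, 3)

Write a = (a_1, ..., a_3) in the standard basis. For each basis vector v_i, ℓ(v_i) = <v_i, a> is a linear equation in the a_j's. Collect the n equations into a matrix system V a = ℓ, where row i of V is v_i (expressed in the standard basis). Since V is invertible (lower-triangular with 1s on the diagonal, up to permutation), solve by back-substitution:
  V =
[[1, 0, 1],
 [1, 0, 0],
 [-1, 1, 0]]
  V a = (-1, -4, 7)
Solving gives a = (-4, 3, 3).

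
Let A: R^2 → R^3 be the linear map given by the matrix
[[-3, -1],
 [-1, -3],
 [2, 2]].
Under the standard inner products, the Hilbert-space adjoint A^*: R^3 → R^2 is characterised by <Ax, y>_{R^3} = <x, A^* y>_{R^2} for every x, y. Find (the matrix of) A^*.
A^* = A^T =
[[-3, -1, 2],
 [-1, -3, 2]]

For real matrices with standard dot products, the defining identity <Ax, y> = <x, A^* y> gives (Ax)^T y = x^T (A^*) y, i.e. x^T A^T y = x^T (A^*) y. Since this holds for all x, y, we must have A^* = A^T. Therefore
A^* =
[[-3, -1, 2],
 [-1, -3, 2]].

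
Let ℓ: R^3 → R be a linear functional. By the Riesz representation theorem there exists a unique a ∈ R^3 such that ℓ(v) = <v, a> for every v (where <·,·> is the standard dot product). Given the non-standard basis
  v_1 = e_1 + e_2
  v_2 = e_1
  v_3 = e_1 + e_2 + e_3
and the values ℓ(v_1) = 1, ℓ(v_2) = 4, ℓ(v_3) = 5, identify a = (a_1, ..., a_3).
a = (4, -3, 4)

Write a = (a_1, ..., a_3) in the standard basis. For each basis vector v_i, ℓ(v_i) = <v_i, a> is a linear equation in the a_j's. Collect the n equations into a matrix system V a = ℓ, where row i of V is v_i (expressed in the standard basis). Since V is invertible (lower-triangular with 1s on the diagonal, up to permutation), solve by back-substitution:
  V =
[[1, 1, 0],
 [1, 0, 0],
 [1, 1, 1]]
  V a = (1, 4, 5)
Solving gives a = (4, -3, 4).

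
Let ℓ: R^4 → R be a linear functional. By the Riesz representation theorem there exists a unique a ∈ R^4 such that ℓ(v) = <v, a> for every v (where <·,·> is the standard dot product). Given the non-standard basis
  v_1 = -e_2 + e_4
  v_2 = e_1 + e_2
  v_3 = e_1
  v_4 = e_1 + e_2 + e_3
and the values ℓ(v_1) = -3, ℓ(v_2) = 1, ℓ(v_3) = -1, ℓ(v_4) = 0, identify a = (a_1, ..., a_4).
a = (-1, 2, -1, -1)

Write a = (a_1, ..., a_4) in the standard basis. For each basis vector v_i, ℓ(v_i) = <v_i, a> is a linear equation in the a_j's. Collect the n equations into a matrix system V a = ℓ, where row i of V is v_i (expressed in the standard basis). Since V is invertible (lower-triangular with 1s on the diagonal, up to permutation), solve by back-substitution:
  V =
[[0, -1, 0, 1],
 [1, 1, 0, 0],
 [1, 0, 0, 0],
 [1, 1, 1, 0]]
  V a = (-3, 1, -1, 0)
Solving gives a = (-1, 2, -1, -1).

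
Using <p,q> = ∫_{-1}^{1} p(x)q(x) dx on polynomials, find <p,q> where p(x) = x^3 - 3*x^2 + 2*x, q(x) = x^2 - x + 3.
<p,q> = -134/15

Expand the product: p(x)·q(x) = x^5 - 4*x^4 + 8*x^3 - 11*x^2 + 6*x.
∫_{-1}^{1} of each monomial x^k gives [2/(k+1) if k even, 0 if k odd]. Integrating term-by-term (or equivalently evaluating the antiderivative F(x) = x^6/6 - 4*x^5/5 + 2*x^4 - 11*x^3/3 + 3*x^2 at the endpoints):
  F(1) − F(−1) = 7/10 − (289/30) = -134/15.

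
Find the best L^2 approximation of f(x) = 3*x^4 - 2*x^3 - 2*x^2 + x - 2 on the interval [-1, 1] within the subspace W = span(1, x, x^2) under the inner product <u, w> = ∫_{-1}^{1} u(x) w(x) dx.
g(x) = 4*x^2/7 - x/5 - 79/35

The best approximation g ∈ W is the orthogonal projection of f onto W. Writing g = a_0 + a_1 x + a_2 x^2, the coefficients solve the normal equations G · a = b where
  G_{ij} = <φ_i, φ_j> and b_i = <f, φ_i>, with φ_0 = 1, φ_1 = x, φ_2 = x^2.
G =
  [2, 0, 2/3]
  [0, 2/3, 0]
  [2/3, 0, 2/5],
b = (-62/15, -2/15, -134/105).
Solving gives a_0 = -79/35, a_1 = -1/5, a_2 = 4/7, so
  g(x) = 4*x^2/7 - x/5 - 79/35.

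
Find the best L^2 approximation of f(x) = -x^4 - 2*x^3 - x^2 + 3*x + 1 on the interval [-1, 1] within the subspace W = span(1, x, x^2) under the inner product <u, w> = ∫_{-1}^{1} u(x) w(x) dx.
g(x) = -13*x^2/7 + 9*x/5 + 38/35

The best approximation g ∈ W is the orthogonal projection of f onto W. Writing g = a_0 + a_1 x + a_2 x^2, the coefficients solve the normal equations G · a = b where
  G_{ij} = <φ_i, φ_j> and b_i = <f, φ_i>, with φ_0 = 1, φ_1 = x, φ_2 = x^2.
G =
  [2, 0, 2/3]
  [0, 2/3, 0]
  [2/3, 0, 2/5],
b = (14/15, 6/5, -2/105).
Solving gives a_0 = 38/35, a_1 = 9/5, a_2 = -13/7, so
  g(x) = -13*x^2/7 + 9*x/5 + 38/35.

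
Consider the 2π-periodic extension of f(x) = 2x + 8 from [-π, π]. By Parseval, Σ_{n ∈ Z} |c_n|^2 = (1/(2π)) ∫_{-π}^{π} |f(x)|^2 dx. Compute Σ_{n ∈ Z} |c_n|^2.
Σ |c_n|^2 = 4π^2/3 + 64

Expand and integrate term by term over [-π, π]:
  ∫ (2x)^2 dx = 4·(2π^3/3); ∫ 2·2·(8)·x dx = 0 (odd integrand); ∫ 8^2 dx = 64·2π.
So (1/(2π)) ∫_{-π}^{π} (2x + 8)^2 dx = 4π^2/3 + 64 = 4π^2/3 + 64.
Parseval ⇒ Σ |c_n|^2 = 4π^2/3 + 64.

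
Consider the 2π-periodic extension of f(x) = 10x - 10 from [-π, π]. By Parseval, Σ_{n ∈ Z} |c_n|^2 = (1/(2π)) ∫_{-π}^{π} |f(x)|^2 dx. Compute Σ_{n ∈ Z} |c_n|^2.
Σ |c_n|^2 = 100π^2/3 + 100

Expand and integrate term by term over [-π, π]:
  ∫ (10x)^2 dx = 100·(2π^3/3); ∫ 2·10·(-10)·x dx = 0 (odd integrand); ∫ (-10)^2 dx = 100·2π.
So (1/(2π)) ∫_{-π}^{π} (10x - 10)^2 dx = 100π^2/3 + 100 = 100π^2/3 + 100.
Parseval ⇒ Σ |c_n|^2 = 100π^2/3 + 100.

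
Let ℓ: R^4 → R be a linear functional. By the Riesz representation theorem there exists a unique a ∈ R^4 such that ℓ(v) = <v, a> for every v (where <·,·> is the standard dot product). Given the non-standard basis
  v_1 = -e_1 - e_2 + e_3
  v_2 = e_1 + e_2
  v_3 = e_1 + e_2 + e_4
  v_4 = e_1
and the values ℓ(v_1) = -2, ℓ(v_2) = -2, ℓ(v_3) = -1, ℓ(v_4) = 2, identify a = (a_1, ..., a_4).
a = (2, -4, -4, 1)

Write a = (a_1, ..., a_4) in the standard basis. For each basis vector v_i, ℓ(v_i) = <v_i, a> is a linear equation in the a_j's. Collect the n equations into a matrix system V a = ℓ, where row i of V is v_i (expressed in the standard basis). Since V is invertible (lower-triangular with 1s on the diagonal, up to permutation), solve by back-substitution:
  V =
[[-1, -1, 1, 0],
 [1, 1, 0, 0],
 [1, 1, 0, 1],
 [1, 0, 0, 0]]
  V a = (-2, -2, -1, 2)
Solving gives a = (2, -4, -4, 1).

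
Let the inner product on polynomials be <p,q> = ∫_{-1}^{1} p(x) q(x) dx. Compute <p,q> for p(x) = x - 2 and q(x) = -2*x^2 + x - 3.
<p,q> = 46/3

Expand the product: p(x)·q(x) = -2*x^3 + 5*x^2 - 5*x + 6.
∫_{-1}^{1} of each monomial x^k gives [2/(k+1) if k even, 0 if k odd]. Integrating term-by-term (or equivalently evaluating the antiderivative F(x) = -x^4/2 + 5*x^3/3 - 5*x^2/2 + 6*x at the endpoints):
  F(1) − F(−1) = 14/3 − (-32/3) = 46/3.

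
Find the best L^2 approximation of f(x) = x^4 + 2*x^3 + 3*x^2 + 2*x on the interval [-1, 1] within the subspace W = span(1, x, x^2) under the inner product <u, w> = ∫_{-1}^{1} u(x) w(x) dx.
g(x) = 27*x^2/7 + 16*x/5 - 3/35

The best approximation g ∈ W is the orthogonal projection of f onto W. Writing g = a_0 + a_1 x + a_2 x^2, the coefficients solve the normal equations G · a = b where
  G_{ij} = <φ_i, φ_j> and b_i = <f, φ_i>, with φ_0 = 1, φ_1 = x, φ_2 = x^2.
G =
  [2, 0, 2/3]
  [0, 2/3, 0]
  [2/3, 0, 2/5],
b = (12/5, 32/15, 52/35).
Solving gives a_0 = -3/35, a_1 = 16/5, a_2 = 27/7, so
  g(x) = 27*x^2/7 + 16*x/5 - 3/35.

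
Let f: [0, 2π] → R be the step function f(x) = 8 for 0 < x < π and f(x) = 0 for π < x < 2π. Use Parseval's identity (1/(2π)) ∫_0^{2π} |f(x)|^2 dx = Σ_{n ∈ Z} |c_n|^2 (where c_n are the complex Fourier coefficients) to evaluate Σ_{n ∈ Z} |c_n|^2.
Σ |c_n|^2 = 32

Parseval equates the L^2 energy of f (normalised by 1/(2π)) with the ℓ^2 sum of its Fourier coefficients: (1/(2π)) ∫_0^{2π} |f|^2 = Σ |c_n|^2.
Compute the left side: (1/(2π)) [∫_0^π 8^2 dx + ∫_π^{2π} 0^2 dx] = (1/(2π)) · (64π + 0π) = (64 + 0)/2 = 32.
So Σ_{n ∈ Z} |c_n|^2 = 32.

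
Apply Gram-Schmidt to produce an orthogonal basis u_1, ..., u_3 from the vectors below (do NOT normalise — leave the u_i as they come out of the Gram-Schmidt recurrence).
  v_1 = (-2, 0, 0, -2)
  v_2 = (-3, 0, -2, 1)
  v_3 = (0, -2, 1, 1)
Orthogonal basis:
  u_1 = (-2, 0, 0, -2)
  u_2 = (-2, 0, -2, 2)
  u_3 = (-1/2, -2, 1, 1/2)

Apply the Gram-Schmidt recurrence
  u_1 = v_1
  u_i = v_i − Σ_{j<i} ((v_i · u_j) / (u_j · u_j)) · u_j.

Step by step this gives:
  u_1 = (-2, 0, 0, -2)
  u_2 = (-2, 0, -2, 2)
  u_3 = (-1/2, -2, 1, 1/2)

Orthogonality check:
  u_2 · u_1 = 0 (should be 0)
  u_3 · u_1 = 0 (should be 0)
  u_3 · u_2 = 0 (should be 0)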